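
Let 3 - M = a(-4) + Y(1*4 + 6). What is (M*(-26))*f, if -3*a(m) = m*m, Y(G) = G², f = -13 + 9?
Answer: -28600/3 ≈ -9533.3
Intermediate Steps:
f = -4
a(m) = -m²/3 (a(m) = -m*m/3 = -m²/3)
M = -275/3 (M = 3 - (-⅓*(-4)² + (1*4 + 6)²) = 3 - (-⅓*16 + (4 + 6)²) = 3 - (-16/3 + 10²) = 3 - (-16/3 + 100) = 3 - 1*284/3 = 3 - 284/3 = -275/3 ≈ -91.667)
(M*(-26))*f = -275/3*(-26)*(-4) = (7150/3)*(-4) = -28600/3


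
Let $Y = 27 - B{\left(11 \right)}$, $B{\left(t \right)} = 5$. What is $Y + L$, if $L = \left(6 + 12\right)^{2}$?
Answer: $346$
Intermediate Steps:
$L = 324$ ($L = 18^{2} = 324$)
$Y = 22$ ($Y = 27 - 5 = 22$)
$Y + L = 22 + 324 = 346$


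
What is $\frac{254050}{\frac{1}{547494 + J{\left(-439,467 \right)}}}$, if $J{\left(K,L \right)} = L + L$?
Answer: $139328133400$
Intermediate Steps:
$J{\left(K,L \right)} = 2 L$
$\frac{254050}{\frac{1}{547494 + J{\left(-439,467 \right)}}} = \frac{254050}{\frac{1}{547494 + 2 \cdot 467}} = \frac{254050}{\frac{1}{547494 + 934}} = \frac{254050}{\frac{1}{548428}} = 254050 \frac{1}{\frac{1}{548428}} = 254050 \cdot 548428 = 139328133400$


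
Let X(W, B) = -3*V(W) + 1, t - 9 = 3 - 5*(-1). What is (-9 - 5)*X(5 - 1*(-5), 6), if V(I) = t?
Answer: 700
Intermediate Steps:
t = 17 (t = 9 + (3 - 5*(-1)) = 9 + (3 + 5) = 9 + 8 = 17)
V(I) = 17
X(W, B) = -50 (X(W, B) = -3*17 + 1 = -51 + 1 = -50)
(-9 - 5)*X(5 - 1*(-5), 6) = (-9 - 5)*(-50) = -14*(-50) = 700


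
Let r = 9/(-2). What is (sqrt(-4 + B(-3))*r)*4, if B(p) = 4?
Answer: 0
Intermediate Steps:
r = -9/2 (r = 9*(-1/2) = -9/2 ≈ -4.5000)
(sqrt(-4 + B(-3))*r)*4 = (sqrt(-4 + 4)*(-9/2))*4 = (sqrt(0)*(-9/2))*4 = (0*(-9/2))*4 = 0*4 = 0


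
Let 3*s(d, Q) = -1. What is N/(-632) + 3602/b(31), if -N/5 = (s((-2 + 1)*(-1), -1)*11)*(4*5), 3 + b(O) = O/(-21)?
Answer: -17940079/22278 ≈ -805.28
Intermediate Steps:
b(O) = -3 - O/21 (b(O) = -3 + O/(-21) = -3 + O*(-1/21) = -3 - O/21)
s(d, Q) = -⅓ (s(d, Q) = (⅓)*(-1) = -⅓)
N = 1100/3 (N = -5*(-⅓*11)*4*5 = -(-55)*20/3 = -5*(-220/3) = 1100/3 ≈ 366.67)
N/(-632) + 3602/b(31) = (1100/3)/(-632) + 3602/(-3 - 1/21*31) = (1100/3)*(-1/632) + 3602/(-3 - 31/21) = -275/474 + 3602/(-94/21) = -275/474 + 3602*(-21/94) = -275/474 - 37821/47 = -17940079/22278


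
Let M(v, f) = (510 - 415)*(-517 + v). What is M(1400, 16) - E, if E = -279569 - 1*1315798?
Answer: 1679252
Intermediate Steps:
E = -1595367 (E = -279569 - 1315798 = -1595367)
M(v, f) = -49115 + 95*v (M(v, f) = 95*(-517 + v) = -49115 + 95*v)
M(1400, 16) - E = (-49115 + 95*1400) - 1*(-1595367) = (-49115 + 133000) + 1595367 = 83885 + 1595367 = 1679252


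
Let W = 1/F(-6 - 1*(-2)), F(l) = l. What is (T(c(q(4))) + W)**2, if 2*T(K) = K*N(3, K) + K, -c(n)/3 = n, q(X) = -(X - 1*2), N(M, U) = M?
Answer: 2209/16 ≈ 138.06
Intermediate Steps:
q(X) = 2 - X (q(X) = -(X - 2) = -(-2 + X) = 2 - X)
W = -1/4 (W = 1/(-6 - 1*(-2)) = 1/(-6 + 2) = 1/(-4) = -1/4 ≈ -0.25000)
c(n) = -3*n
T(K) = 2*K (T(K) = (K*3 + K)/2 = (3*K + K)/2 = (4*K)/2 = 2*K)
(T(c(q(4))) + W)**2 = (2*(-3*(2 - 1*4)) - 1/4)**2 = (2*(-3*(2 - 4)) - 1/4)**2 = (2*(-3*(-2)) - 1/4)**2 = (2*6 - 1/4)**2 = (12 - 1/4)**2 = (47/4)**2 = 2209/16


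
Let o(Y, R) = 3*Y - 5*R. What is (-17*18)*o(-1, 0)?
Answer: 918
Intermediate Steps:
o(Y, R) = -5*R + 3*Y
(-17*18)*o(-1, 0) = (-17*18)*(-5*0 + 3*(-1)) = -306*(0 - 3) = -306*(-3) = 918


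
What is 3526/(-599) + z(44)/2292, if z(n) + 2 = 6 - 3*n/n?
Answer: -8080993/1372908 ≈ -5.8860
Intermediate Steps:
z(n) = 1 (z(n) = -2 + (6 - 3*n/n) = -2 + (6 - 3*1) = -2 + (6 - 3) = -2 + 3 = 1)
3526/(-599) + z(44)/2292 = 3526/(-599) + 1/2292 = 3526*(-1/599) + 1*(1/2292) = -3526/599 + 1/2292 = -8080993/1372908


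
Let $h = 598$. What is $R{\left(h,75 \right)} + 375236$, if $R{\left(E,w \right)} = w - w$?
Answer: $375236$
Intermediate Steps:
$R{\left(E,w \right)} = 0$
$R{\left(h,75 \right)} + 375236 = 0 + 375236 = 375236$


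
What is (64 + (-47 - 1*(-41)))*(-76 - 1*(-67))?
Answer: -522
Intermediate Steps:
(64 + (-47 - 1*(-41)))*(-76 - 1*(-67)) = (64 + (-47 + 41))*(-76 + 67) = (64 - 6)*(-9) = 58*(-9) = -522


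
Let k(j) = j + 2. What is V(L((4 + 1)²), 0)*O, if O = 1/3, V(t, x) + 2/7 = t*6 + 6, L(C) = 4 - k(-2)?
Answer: 208/21 ≈ 9.9048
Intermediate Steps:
k(j) = 2 + j
L(C) = 4 (L(C) = 4 - (2 - 2) = 4 - 1*0 = 4 + 0 = 4)
V(t, x) = 40/7 + 6*t (V(t, x) = -2/7 + (t*6 + 6) = -2/7 + (6*t + 6) = -2/7 + (6 + 6*t) = 40/7 + 6*t)
O = ⅓ ≈ 0.33333
V(L((4 + 1)²), 0)*O = (40/7 + 6*4)*(⅓) = (40/7 + 24)*(⅓) = (208/7)*(⅓) = 208/21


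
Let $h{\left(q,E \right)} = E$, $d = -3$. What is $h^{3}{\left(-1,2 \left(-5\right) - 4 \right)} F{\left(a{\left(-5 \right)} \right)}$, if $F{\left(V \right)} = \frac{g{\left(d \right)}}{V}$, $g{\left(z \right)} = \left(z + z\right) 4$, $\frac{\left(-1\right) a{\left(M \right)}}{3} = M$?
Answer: $\frac{21952}{5} \approx 4390.4$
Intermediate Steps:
$a{\left(M \right)} = - 3 M$
$g{\left(z \right)} = 8 z$ ($g{\left(z \right)} = 2 z 4 = 8 z$)
$F{\left(V \right)} = - \frac{24}{V}$ ($F{\left(V \right)} = \frac{8 \left(-3\right)}{V} = - \frac{24}{V}$)
$h^{3}{\left(-1,2 \left(-5\right) - 4 \right)} F{\left(a{\left(-5 \right)} \right)} = \left(2 \left(-5\right) - 4\right)^{3} \left(- \frac{24}{\left(-3\right) \left(-5\right)}\right) = \left(-10 - 4\right)^{3} \left(- \frac{24}{15}\right) = \left(-14\right)^{3} \left(\left(-24\right) \frac{1}{15}\right) = \left(-2744\right) \left(- \frac{8}{5}\right) = \frac{21952}{5}$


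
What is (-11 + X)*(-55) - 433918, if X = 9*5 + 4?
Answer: -436008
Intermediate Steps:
X = 49 (X = 45 + 4 = 49)
(-11 + X)*(-55) - 433918 = (-11 + 49)*(-55) - 433918 = 38*(-55) - 433918 = -2090 - 433918 = -436008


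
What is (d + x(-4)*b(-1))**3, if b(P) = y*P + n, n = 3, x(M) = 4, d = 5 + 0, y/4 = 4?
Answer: -103823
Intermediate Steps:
y = 16 (y = 4*4 = 16)
d = 5
b(P) = 3 + 16*P (b(P) = 16*P + 3 = 3 + 16*P)
(d + x(-4)*b(-1))**3 = (5 + 4*(3 + 16*(-1)))**3 = (5 + 4*(3 - 16))**3 = (5 + 4*(-13))**3 = (5 - 52)**3 = (-47)**3 = -103823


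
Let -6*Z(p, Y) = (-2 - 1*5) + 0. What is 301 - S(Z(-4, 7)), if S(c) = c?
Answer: 1799/6 ≈ 299.83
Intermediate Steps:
Z(p, Y) = 7/6 (Z(p, Y) = -((-2 - 1*5) + 0)/6 = -((-2 - 5) + 0)/6 = -(-7 + 0)/6 = -⅙*(-7) = 7/6)
301 - S(Z(-4, 7)) = 301 - 1*7/6 = 301 - 7/6 = 1799/6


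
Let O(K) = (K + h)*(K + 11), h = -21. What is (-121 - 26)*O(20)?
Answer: 4557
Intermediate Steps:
O(K) = (-21 + K)*(11 + K) (O(K) = (K - 21)*(K + 11) = (-21 + K)*(11 + K))
(-121 - 26)*O(20) = (-121 - 26)*(-231 + 20**2 - 10*20) = -147*(-231 + 400 - 200) = -147*(-31) = 4557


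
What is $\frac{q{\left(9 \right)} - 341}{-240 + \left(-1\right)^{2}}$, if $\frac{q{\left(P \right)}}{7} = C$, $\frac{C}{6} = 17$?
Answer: $- \frac{373}{239} \approx -1.5607$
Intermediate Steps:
$C = 102$ ($C = 6 \cdot 17 = 102$)
$q{\left(P \right)} = 714$ ($q{\left(P \right)} = 7 \cdot 102 = 714$)
$\frac{q{\left(9 \right)} - 341}{-240 + \left(-1\right)^{2}} = \frac{714 - 341}{-240 + \left(-1\right)^{2}} = \frac{373}{-240 + 1} = \frac{373}{-239} = 373 \left(- \frac{1}{239}\right) = - \frac{373}{239}$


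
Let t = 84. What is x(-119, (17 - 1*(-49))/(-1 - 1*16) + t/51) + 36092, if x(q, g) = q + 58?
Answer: 36031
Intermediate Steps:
x(q, g) = 58 + q
x(-119, (17 - 1*(-49))/(-1 - 1*16) + t/51) + 36092 = (58 - 119) + 36092 = -61 + 36092 = 36031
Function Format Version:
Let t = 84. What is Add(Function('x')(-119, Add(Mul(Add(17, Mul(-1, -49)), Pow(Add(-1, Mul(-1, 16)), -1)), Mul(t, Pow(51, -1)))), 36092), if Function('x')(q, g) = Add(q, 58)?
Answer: 36031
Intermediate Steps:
Function('x')(q, g) = Add(58, q)
Add(Function('x')(-119, Add(Mul(Add(17, Mul(-1, -49)), Pow(Add(-1, Mul(-1, 16)), -1)), Mul(t, Pow(51, -1)))), 36092) = Add(Add(58, -119), 36092) = Add(-61, 36092) = 36031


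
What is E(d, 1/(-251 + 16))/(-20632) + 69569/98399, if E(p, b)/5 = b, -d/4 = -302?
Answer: 67461435975/95417903896 ≈ 0.70701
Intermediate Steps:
d = 1208 (d = -4*(-302) = 1208)
E(p, b) = 5*b
E(d, 1/(-251 + 16))/(-20632) + 69569/98399 = (5/(-251 + 16))/(-20632) + 69569/98399 = (5/(-235))*(-1/20632) + 69569*(1/98399) = (5*(-1/235))*(-1/20632) + 69569/98399 = -1/47*(-1/20632) + 69569/98399 = 1/969704 + 69569/98399 = 67461435975/95417903896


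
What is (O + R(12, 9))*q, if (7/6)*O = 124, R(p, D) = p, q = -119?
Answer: -14076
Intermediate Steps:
O = 744/7 (O = (6/7)*124 = 744/7 ≈ 106.29)
(O + R(12, 9))*q = (744/7 + 12)*(-119) = (828/7)*(-119) = -14076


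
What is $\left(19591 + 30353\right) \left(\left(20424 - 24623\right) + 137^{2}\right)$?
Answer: $727684080$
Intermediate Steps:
$\left(19591 + 30353\right) \left(\left(20424 - 24623\right) + 137^{2}\right) = 49944 \left(-4199 + 18769\right) = 49944 \cdot 14570 = 727684080$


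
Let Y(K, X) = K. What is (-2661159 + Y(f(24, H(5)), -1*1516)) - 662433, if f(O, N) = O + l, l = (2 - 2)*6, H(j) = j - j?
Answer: -3323568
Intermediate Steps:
H(j) = 0
l = 0 (l = 0*6 = 0)
f(O, N) = O (f(O, N) = O + 0 = O)
(-2661159 + Y(f(24, H(5)), -1*1516)) - 662433 = (-2661159 + 24) - 662433 = -2661135 - 662433 = -3323568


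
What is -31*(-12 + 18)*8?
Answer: -1488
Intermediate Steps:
-31*(-12 + 18)*8 = -31*6*8 = -186*8 = -1488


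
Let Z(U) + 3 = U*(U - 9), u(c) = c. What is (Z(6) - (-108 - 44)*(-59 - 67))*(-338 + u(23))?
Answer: 6039495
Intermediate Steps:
Z(U) = -3 + U*(-9 + U) (Z(U) = -3 + U*(U - 9) = -3 + U*(-9 + U))
(Z(6) - (-108 - 44)*(-59 - 67))*(-338 + u(23)) = ((-3 + 6² - 9*6) - (-108 - 44)*(-59 - 67))*(-338 + 23) = ((-3 + 36 - 54) - (-152)*(-126))*(-315) = (-21 - 1*19152)*(-315) = (-21 - 19152)*(-315) = -19173*(-315) = 6039495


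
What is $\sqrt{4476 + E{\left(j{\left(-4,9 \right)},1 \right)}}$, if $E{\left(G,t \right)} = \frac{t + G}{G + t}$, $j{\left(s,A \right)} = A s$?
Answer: $11 \sqrt{37} \approx 66.91$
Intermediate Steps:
$E{\left(G,t \right)} = 1$ ($E{\left(G,t \right)} = \frac{G + t}{G + t} = 1$)
$\sqrt{4476 + E{\left(j{\left(-4,9 \right)},1 \right)}} = \sqrt{4476 + 1} = \sqrt{4477} = 11 \sqrt{37}$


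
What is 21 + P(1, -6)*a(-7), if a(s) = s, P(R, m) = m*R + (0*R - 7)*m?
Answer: -231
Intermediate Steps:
P(R, m) = -7*m + R*m (P(R, m) = R*m + (0 - 7)*m = R*m - 7*m = -7*m + R*m)
21 + P(1, -6)*a(-7) = 21 - 6*(-7 + 1)*(-7) = 21 - 6*(-6)*(-7) = 21 + 36*(-7) = 21 - 252 = -231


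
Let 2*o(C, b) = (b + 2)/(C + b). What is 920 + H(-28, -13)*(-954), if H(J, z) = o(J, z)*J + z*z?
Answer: -6425630/41 ≈ -1.5672e+5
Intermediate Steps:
o(C, b) = (2 + b)/(2*(C + b)) (o(C, b) = ((b + 2)/(C + b))/2 = ((2 + b)/(C + b))/2 = (2 + b)/(2*(C + b)))
H(J, z) = z² + J*(1 + z/2)/(J + z) (H(J, z) = ((1 + z/2)/(J + z))*J + z*z = J*(1 + z/2)/(J + z) + z² = z² + J*(1 + z/2)/(J + z))
920 + H(-28, -13)*(-954) = 920 + ((-28*(2 - 13) + 2*(-13)²*(-28 - 13))/(2*(-28 - 13)))*(-954) = 920 + ((½)*(-28*(-11) + 2*169*(-41))/(-41))*(-954) = 920 + ((½)*(-1/41)*(308 - 13858))*(-954) = 920 + ((½)*(-1/41)*(-13550))*(-954) = 920 + (6775/41)*(-954) = 920 - 6463350/41 = -6425630/41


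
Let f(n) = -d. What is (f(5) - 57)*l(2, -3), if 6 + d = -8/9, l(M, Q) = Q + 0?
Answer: 451/3 ≈ 150.33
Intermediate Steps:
l(M, Q) = Q
d = -62/9 (d = -6 - 8/9 = -62/9 ≈ -6.8889)
f(n) = 62/9 (f(n) = -1*(-62/9) = 62/9)
(f(5) - 57)*l(2, -3) = (62/9 - 57)*(-3) = -451/9*(-3) = 451/3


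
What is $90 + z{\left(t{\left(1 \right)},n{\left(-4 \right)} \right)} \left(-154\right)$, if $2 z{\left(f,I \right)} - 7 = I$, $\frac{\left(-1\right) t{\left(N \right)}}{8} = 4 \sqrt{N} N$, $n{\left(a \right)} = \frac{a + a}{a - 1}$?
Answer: $- \frac{2861}{5} \approx -572.2$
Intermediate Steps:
$n{\left(a \right)} = \frac{2 a}{-1 + a}$
$t{\left(N \right)} = - 32 N^{\frac{3}{2}}$ ($t{\left(N \right)} = - 8 \cdot 4 \sqrt{N} N = - 8 \cdot 4 N^{\frac{3}{2}} = - 32 N^{\frac{3}{2}}$)
$z{\left(f,I \right)} = \frac{7}{2} + \frac{I}{2}$
$90 + z{\left(t{\left(1 \right)},n{\left(-4 \right)} \right)} \left(-154\right) = 90 + \left(\frac{7}{2} + \frac{2 \left(-4\right) \frac{1}{-1 - 4}}{2}\right) \left(-154\right) = 90 + \left(\frac{7}{2} + \frac{2 \left(-4\right) \frac{1}{-5}}{2}\right) \left(-154\right) = 90 + \left(\frac{7}{2} + \frac{2 \left(-4\right) \left(- \frac{1}{5}\right)}{2}\right) \left(-154\right) = 90 + \left(\frac{7}{2} + \frac{1}{2} \cdot \frac{8}{5}\right) \left(-154\right) = 90 + \left(\frac{7}{2} + \frac{4}{5}\right) \left(-154\right) = 90 + \frac{43}{10} \left(-154\right) = 90 - \frac{3311}{5} = - \frac{2861}{5}$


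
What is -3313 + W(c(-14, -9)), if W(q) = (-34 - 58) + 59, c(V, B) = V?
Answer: -3346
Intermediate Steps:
W(q) = -33 (W(q) = -92 + 59 = -33)
-3313 + W(c(-14, -9)) = -3313 - 33 = -3346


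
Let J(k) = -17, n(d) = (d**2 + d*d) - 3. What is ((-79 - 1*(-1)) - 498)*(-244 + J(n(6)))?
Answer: 150336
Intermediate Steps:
n(d) = -3 + 2*d**2 (n(d) = (d**2 + d**2) - 3 = 2*d**2 - 3 = -3 + 2*d**2)
((-79 - 1*(-1)) - 498)*(-244 + J(n(6))) = ((-79 - 1*(-1)) - 498)*(-244 - 17) = ((-79 + 1) - 498)*(-261) = (-78 - 498)*(-261) = -576*(-261) = 150336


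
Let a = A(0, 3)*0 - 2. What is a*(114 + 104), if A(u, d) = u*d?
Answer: -436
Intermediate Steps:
A(u, d) = d*u
a = -2 (a = (3*0)*0 - 2 = 0*0 - 2 = 0 - 2 = -2)
a*(114 + 104) = -2*(114 + 104) = -2*218 = -436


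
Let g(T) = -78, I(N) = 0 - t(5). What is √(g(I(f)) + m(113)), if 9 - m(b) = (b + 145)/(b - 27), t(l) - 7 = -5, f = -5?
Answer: 6*I*√2 ≈ 8.4853*I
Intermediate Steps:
t(l) = 2 (t(l) = 7 - 5 = 2)
I(N) = -2 (I(N) = 0 - 1*2 = 0 - 2 = -2)
m(b) = 9 - (145 + b)/(-27 + b) (m(b) = 9 - (b + 145)/(b - 27) = 9 - (145 + b)/(-27 + b))
√(g(I(f)) + m(113)) = √(-78 + 4*(-97 + 2*113)/(-27 + 113)) = √(-78 + 4*(-97 + 226)/86) = √(-78 + 4*(1/86)*129) = √(-78 + 6) = √(-72) = 6*I*√2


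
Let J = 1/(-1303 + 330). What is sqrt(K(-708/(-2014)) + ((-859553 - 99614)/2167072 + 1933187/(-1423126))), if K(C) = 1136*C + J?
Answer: sqrt(56718662995623859633216929393508127282)/377719162226340424 ≈ 19.939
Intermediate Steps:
J = -1/973 (J = 1/(-973) = -1/973 ≈ -0.0010277)
K(C) = -1/973 + 1136*C (K(C) = 1136*C - 1/973 = -1/973 + 1136*C)
sqrt(K(-708/(-2014)) + ((-859553 - 99614)/2167072 + 1933187/(-1423126))) = sqrt((-1/973 + 1136*(-708/(-2014))) + ((-859553 - 99614)/2167072 + 1933187/(-1423126))) = sqrt((-1/973 + 1136*(-708*(-1/2014))) + (-959167*1/2167072 + 1933187*(-1/1423126))) = sqrt((-1/973 + 1136*(354/1007)) + (-959167/2167072 - 1933187/1423126)) = sqrt((-1/973 + 402144/1007) - 2777185457253/1542008253536) = sqrt(391285105/979811 - 2777185457253/1542008253536) = sqrt(600643744535643862097/1510876648905361696) = sqrt(56718662995623859633216929393508127282)/377719162226340424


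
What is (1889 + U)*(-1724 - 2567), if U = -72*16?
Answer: -3162467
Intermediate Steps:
U = -1152
(1889 + U)*(-1724 - 2567) = (1889 - 1152)*(-1724 - 2567) = 737*(-4291) = -3162467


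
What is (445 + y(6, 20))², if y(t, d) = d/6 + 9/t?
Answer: 7284601/36 ≈ 2.0235e+5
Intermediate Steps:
y(t, d) = 9/t + d/6 (y(t, d) = d*(⅙) + 9/t = d/6 + 9/t = 9/t + d/6)
(445 + y(6, 20))² = (445 + (9/6 + (⅙)*20))² = (445 + (9*(⅙) + 10/3))² = (445 + (3/2 + 10/3))² = (445 + 29/6)² = (2699/6)² = 7284601/36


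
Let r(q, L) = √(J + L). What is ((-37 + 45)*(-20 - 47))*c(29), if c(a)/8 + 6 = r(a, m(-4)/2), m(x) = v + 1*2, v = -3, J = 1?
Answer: 25728 - 2144*√2 ≈ 22696.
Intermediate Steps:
m(x) = -1 (m(x) = -3 + 1*2 = -3 + 2 = -1)
r(q, L) = √(1 + L)
c(a) = -48 + 4*√2 (c(a) = -48 + 8*√(1 - 1/2) = -48 + 8*√(1 - 1*½) = -48 + 8*√(1 - ½) = -48 + 8*√(½) = -48 + 8*(√2/2) = -48 + 4*√2)
((-37 + 45)*(-20 - 47))*c(29) = ((-37 + 45)*(-20 - 47))*(-48 + 4*√2) = (8*(-67))*(-48 + 4*√2) = -536*(-48 + 4*√2) = 25728 - 2144*√2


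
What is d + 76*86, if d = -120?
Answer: 6416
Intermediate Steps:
d + 76*86 = -120 + 76*86 = -120 + 6536 = 6416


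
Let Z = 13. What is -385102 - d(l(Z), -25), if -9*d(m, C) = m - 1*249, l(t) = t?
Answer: -3466154/9 ≈ -3.8513e+5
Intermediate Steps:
d(m, C) = 83/3 - m/9 (d(m, C) = -(m - 1*249)/9 = -(m - 249)/9 = -(-249 + m)/9 = 83/3 - m/9)
-385102 - d(l(Z), -25) = -385102 - (83/3 - ⅑*13) = -385102 - (83/3 - 13/9) = -385102 - 1*236/9 = -385102 - 236/9 = -3466154/9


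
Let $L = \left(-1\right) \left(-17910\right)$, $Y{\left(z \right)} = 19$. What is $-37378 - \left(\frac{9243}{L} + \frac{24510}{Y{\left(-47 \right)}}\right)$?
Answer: $- \frac{76950347}{1990} \approx -38669.0$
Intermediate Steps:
$L = 17910$
$-37378 - \left(\frac{9243}{L} + \frac{24510}{Y{\left(-47 \right)}}\right) = -37378 - \left(1290 + \frac{1027}{1990}\right) = -37378 - \frac{2568127}{1990} = - \frac{76950347}{1990}$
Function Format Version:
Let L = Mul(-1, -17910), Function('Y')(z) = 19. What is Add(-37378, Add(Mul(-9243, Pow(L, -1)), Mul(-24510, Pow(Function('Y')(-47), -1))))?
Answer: Rational(-76950347, 1990) ≈ -38669.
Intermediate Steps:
L = 17910
Add(-37378, Add(Mul(-9243, Pow(L, -1)), Mul(-24510, Pow(Function('Y')(-47), -1)))) = Add(-37378, Add(Mul(-9243, Pow(17910, -1)), Mul(-24510, Pow(19, -1)))) = Add(-37378, Add(Mul(-9243, Rational(1, 17910)), Mul(-24510, Rational(1, 19)))) = Add(-37378, Add(Rational(-1027, 1990), -1290)) = Add(-37378, Rational(-2568127, 1990)) = Rational(-76950347, 1990)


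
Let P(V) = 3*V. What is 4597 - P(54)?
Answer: 4435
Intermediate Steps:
4597 - P(54) = 4597 - 3*54 = 4597 - 1*162 = 4597 - 162 = 4435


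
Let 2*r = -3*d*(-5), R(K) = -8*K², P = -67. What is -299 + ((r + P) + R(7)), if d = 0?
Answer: -758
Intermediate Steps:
r = 0 (r = (-3*0*(-5))/2 = (0*(-5))/2 = (½)*0 = 0)
-299 + ((r + P) + R(7)) = -299 + ((0 - 67) - 8*7²) = -299 + (-67 - 8*49) = -299 + (-67 - 392) = -299 - 459 = -758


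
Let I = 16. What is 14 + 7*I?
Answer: 126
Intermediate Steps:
14 + 7*I = 14 + 7*16 = 14 + 112 = 126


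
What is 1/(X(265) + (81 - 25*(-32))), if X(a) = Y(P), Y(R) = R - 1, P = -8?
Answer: 1/872 ≈ 0.0011468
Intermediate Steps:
Y(R) = -1 + R
X(a) = -9 (X(a) = -1 - 8 = -9)
1/(X(265) + (81 - 25*(-32))) = 1/(-9 + (81 - 25*(-32))) = 1/(-9 + (81 + 800)) = 1/(-9 + 881) = 1/872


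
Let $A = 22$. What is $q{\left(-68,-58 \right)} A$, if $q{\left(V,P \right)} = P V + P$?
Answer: $85492$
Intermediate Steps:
$q{\left(V,P \right)} = P + P V$
$q{\left(-68,-58 \right)} A = - 58 \left(1 - 68\right) 22 = \left(-58\right) \left(-67\right) 22 = 3886 \cdot 22 = 85492$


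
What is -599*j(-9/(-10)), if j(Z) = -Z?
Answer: 5391/10 ≈ 539.10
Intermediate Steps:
-599*j(-9/(-10)) = -(-599)*(-9/(-10)) = -(-599)*(-9*(-⅒)) = -(-599)*9/10 = -599*(-9/10) = 5391/10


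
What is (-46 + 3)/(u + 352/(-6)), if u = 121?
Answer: -129/187 ≈ -0.68984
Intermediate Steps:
(-46 + 3)/(u + 352/(-6)) = (-46 + 3)/(121 + 352/(-6)) = -43/(121 + 352*(-⅙)) = -43/(121 - 176/3) = -43/187/3 = -43*3/187 = -129/187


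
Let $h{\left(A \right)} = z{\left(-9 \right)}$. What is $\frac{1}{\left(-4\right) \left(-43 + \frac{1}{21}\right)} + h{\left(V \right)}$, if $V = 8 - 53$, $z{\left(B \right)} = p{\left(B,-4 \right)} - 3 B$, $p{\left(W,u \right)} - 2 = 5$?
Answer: $\frac{122693}{3608} \approx 34.006$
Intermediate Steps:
$p{\left(W,u \right)} = 7$ ($p{\left(W,u \right)} = 2 + 5 = 7$)
$z{\left(B \right)} = 7 - 3 B$
$V = -45$
$h{\left(A \right)} = 34$ ($h{\left(A \right)} = 7 - -27 = 7 + 27 = 34$)
$\frac{1}{\left(-4\right) \left(-43 + \frac{1}{21}\right)} + h{\left(V \right)} = \frac{1}{\left(-4\right) \left(-43 + \frac{1}{21}\right)} + 34 = \frac{1}{\left(-4\right) \left(- \frac{902}{21}\right)} + 34 = \frac{1}{\frac{3608}{21}} + 34 = \frac{21}{3608} + 34 = \frac{122693}{3608}$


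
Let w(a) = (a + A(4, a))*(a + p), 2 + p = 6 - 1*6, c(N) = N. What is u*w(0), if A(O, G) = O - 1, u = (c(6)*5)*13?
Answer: -2340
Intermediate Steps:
p = -2 (p = -2 + (6 - 1*6) = -2 + (6 - 6) = -2 + 0 = -2)
u = 390 (u = (6*5)*13 = 30*13 = 390)
A(O, G) = -1 + O
w(a) = (-2 + a)*(3 + a) (w(a) = (a + (-1 + 4))*(a - 2) = (a + 3)*(-2 + a) = (3 + a)*(-2 + a) = (-2 + a)*(3 + a))
u*w(0) = 390*(-6 + 0 + 0**2) = 390*(-6 + 0 + 0) = 390*(-6) = -2340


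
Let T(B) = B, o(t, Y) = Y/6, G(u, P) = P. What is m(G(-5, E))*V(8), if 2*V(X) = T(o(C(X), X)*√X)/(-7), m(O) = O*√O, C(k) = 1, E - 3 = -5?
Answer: 16*I/21 ≈ 0.7619*I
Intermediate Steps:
E = -2 (E = 3 - 5 = -2)
o(t, Y) = Y/6 (o(t, Y) = Y*(⅙) = Y/6)
m(O) = O^(3/2)
V(X) = -X^(3/2)/84 (V(X) = (((X/6)*√X)/(-7))/2 = ((X^(3/2)/6)*(-⅐))/2 = (-X^(3/2)/42)/2 = -X^(3/2)/84)
m(G(-5, E))*V(8) = (-2)^(3/2)*(-4*√2/21) = (-2*I*√2)*(-4*√2/21) = 16*I/21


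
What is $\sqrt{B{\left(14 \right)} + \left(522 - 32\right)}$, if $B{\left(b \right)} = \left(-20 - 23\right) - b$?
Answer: $\sqrt{433} \approx 20.809$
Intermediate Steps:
$B{\left(b \right)} = -43 - b$ ($B{\left(b \right)} = \left(-20 - 23\right) - b = -43 - b$)
$\sqrt{B{\left(14 \right)} + \left(522 - 32\right)} = \sqrt{\left(-43 - 14\right) + \left(522 - 32\right)} = \sqrt{-57 + 490} = \sqrt{433}$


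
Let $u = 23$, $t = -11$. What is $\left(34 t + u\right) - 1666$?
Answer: $-2017$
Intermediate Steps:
$\left(34 t + u\right) - 1666 = \left(34 \left(-11\right) + 23\right) - 1666 = \left(-374 + 23\right) - 1666 = -351 - 1666 = -2017$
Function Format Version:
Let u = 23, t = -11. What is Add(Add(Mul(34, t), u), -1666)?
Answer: -2017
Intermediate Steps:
Add(Add(Mul(34, t), u), -1666) = Add(Add(Mul(34, -11), 23), -1666) = Add(Add(-374, 23), -1666) = Add(-351, -1666) = -2017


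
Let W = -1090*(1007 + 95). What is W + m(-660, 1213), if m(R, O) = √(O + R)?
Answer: -1201180 + √553 ≈ -1.2012e+6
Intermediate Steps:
W = -1201180 (W = -1090*1102 = -1201180)
W + m(-660, 1213) = -1201180 + √(1213 - 660) = -1201180 + √553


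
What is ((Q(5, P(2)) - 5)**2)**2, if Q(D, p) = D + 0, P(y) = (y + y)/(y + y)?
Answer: 0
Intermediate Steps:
P(y) = 1 (P(y) = (2*y)/((2*y)) = (2*y)*(1/(2*y)) = 1)
Q(D, p) = D
((Q(5, P(2)) - 5)**2)**2 = ((5 - 5)**2)**2 = (0**2)**2 = 0**2 = 0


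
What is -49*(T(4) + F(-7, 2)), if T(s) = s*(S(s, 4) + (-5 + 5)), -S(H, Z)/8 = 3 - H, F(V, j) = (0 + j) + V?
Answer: -1323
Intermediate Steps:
F(V, j) = V + j (F(V, j) = j + V = V + j)
S(H, Z) = -24 + 8*H (S(H, Z) = -8*(3 - H) = -24 + 8*H)
T(s) = s*(-24 + 8*s) (T(s) = s*((-24 + 8*s) + (-5 + 5)) = s*((-24 + 8*s) + 0) = s*(-24 + 8*s))
-49*(T(4) + F(-7, 2)) = -49*(8*4*(-3 + 4) + (-7 + 2)) = -49*(8*4*1 - 5) = -49*(32 - 5) = -49*27 = -1323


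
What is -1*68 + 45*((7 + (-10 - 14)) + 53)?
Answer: 1552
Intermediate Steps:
-1*68 + 45*((7 + (-10 - 14)) + 53) = -68 + 45*((7 - 24) + 53) = -68 + 45*(-17 + 53) = -68 + 45*36 = -68 + 1620 = 1552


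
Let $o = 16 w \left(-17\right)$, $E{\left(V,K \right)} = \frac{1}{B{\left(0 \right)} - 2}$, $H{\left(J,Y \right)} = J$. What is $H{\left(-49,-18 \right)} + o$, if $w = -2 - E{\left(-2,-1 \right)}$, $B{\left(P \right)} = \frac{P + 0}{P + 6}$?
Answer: $359$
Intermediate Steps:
$B{\left(P \right)} = \frac{P}{6 + P}$
$E{\left(V,K \right)} = - \frac{1}{2}$ ($E{\left(V,K \right)} = \frac{1}{\frac{0}{6 + 0} - 2} = \frac{1}{\frac{0}{6} - 2} = \frac{1}{0 \cdot \frac{1}{6} - 2} = \frac{1}{0 - 2} = \frac{1}{-2} = - \frac{1}{2}$)
$w = - \frac{3}{2}$ ($w = -2 - - \frac{1}{2} = -2 + \frac{1}{2} = - \frac{3}{2} \approx -1.5$)
$o = 408$ ($o = 16 \left(- \frac{3}{2}\right) \left(-17\right) = \left(-24\right) \left(-17\right) = 408$)
$H{\left(-49,-18 \right)} + o = -49 + 408 = 359$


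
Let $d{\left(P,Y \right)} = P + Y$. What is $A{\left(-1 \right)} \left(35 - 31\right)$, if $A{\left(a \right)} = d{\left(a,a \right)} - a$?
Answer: $-4$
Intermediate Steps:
$A{\left(a \right)} = a$ ($A{\left(a \right)} = \left(a + a\right) - a = 2 a - a = a$)
$A{\left(-1 \right)} \left(35 - 31\right) = - (35 - 31) = \left(-1\right) 4 = -4$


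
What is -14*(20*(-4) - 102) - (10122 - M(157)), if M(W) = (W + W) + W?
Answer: -7103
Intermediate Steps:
M(W) = 3*W (M(W) = 2*W + W = 3*W)
-14*(20*(-4) - 102) - (10122 - M(157)) = -14*(20*(-4) - 102) - (10122 - 3*157) = -14*(-80 - 102) - (10122 - 1*471) = -14*(-182) - (10122 - 471) = 2548 - 1*9651 = 2548 - 9651 = -7103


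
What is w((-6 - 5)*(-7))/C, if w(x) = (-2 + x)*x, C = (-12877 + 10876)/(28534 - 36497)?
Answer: 15328775/667 ≈ 22982.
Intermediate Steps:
C = 2001/7963 (C = -2001/(-7963) = -2001*(-1/7963) = 2001/7963 ≈ 0.25129)
w(x) = x*(-2 + x)
w((-6 - 5)*(-7))/C = (((-6 - 5)*(-7))*(-2 + (-6 - 5)*(-7)))/(2001/7963) = ((-11*(-7))*(-2 - 11*(-7)))*(7963/2001) = (77*(-2 + 77))*(7963/2001) = (77*75)*(7963/2001) = 5775*(7963/2001) = 15328775/667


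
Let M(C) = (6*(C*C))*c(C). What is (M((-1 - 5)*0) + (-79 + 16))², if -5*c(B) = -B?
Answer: 3969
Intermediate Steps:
c(B) = B/5 (c(B) = -(-1)*B/5 = B/5)
M(C) = 6*C³/5 (M(C) = (6*(C*C))*(C/5) = (6*C²)*(C/5) = 6*C³/5)
(M((-1 - 5)*0) + (-79 + 16))² = (6*((-1 - 5)*0)³/5 + (-79 + 16))² = (6*(-6*0)³/5 - 63)² = ((6/5)*0³ - 63)² = ((6/5)*0 - 63)² = (0 - 63)² = (-63)² = 3969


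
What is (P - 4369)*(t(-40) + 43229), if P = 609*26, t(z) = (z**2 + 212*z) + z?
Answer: 416282685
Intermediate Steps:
t(z) = z**2 + 213*z
P = 15834
(P - 4369)*(t(-40) + 43229) = (15834 - 4369)*(-40*(213 - 40) + 43229) = 11465*(-40*173 + 43229) = 11465*(-6920 + 43229) = 11465*36309 = 416282685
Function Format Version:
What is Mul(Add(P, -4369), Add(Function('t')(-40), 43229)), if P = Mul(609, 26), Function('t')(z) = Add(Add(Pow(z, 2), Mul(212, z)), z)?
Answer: 416282685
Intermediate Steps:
Function('t')(z) = Add(Pow(z, 2), Mul(213, z))
P = 15834
Mul(Add(P, -4369), Add(Function('t')(-40), 43229)) = Mul(Add(15834, -4369), Add(Mul(-40, Add(213, -40)), 43229)) = Mul(11465, Add(Mul(-40, 173), 43229)) = Mul(11465, Add(-6920, 43229)) = Mul(11465, 36309) = 416282685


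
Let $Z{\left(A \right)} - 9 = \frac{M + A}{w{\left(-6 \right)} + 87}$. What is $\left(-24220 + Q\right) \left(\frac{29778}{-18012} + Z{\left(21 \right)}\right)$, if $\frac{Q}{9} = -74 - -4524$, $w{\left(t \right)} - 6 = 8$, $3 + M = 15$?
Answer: $\frac{18415205215}{151601} \approx 1.2147 \cdot 10^{5}$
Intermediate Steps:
$M = 12$ ($M = -3 + 15 = 12$)
$w{\left(t \right)} = 14$ ($w{\left(t \right)} = 6 + 8 = 14$)
$Q = 40050$ ($Q = 9 \left(-74 - -4524\right) = 9 \left(-74 + 4524\right) = 9 \cdot 4450 = 40050$)
$Z{\left(A \right)} = \frac{921}{101} + \frac{A}{101}$ ($Z{\left(A \right)} = 9 + \frac{12 + A}{14 + 87} = 9 + \frac{12 + A}{101} = 9 + \left(12 + A\right) \frac{1}{101} = 9 + \left(\frac{12}{101} + \frac{A}{101}\right) = \frac{921}{101} + \frac{A}{101}$)
$\left(-24220 + Q\right) \left(\frac{29778}{-18012} + Z{\left(21 \right)}\right) = \left(-24220 + 40050\right) \left(\frac{29778}{-18012} + \left(\frac{921}{101} + \frac{1}{101} \cdot 21\right)\right) = 15830 \left(29778 \left(- \frac{1}{18012}\right) + \left(\frac{921}{101} + \frac{21}{101}\right)\right) = 15830 \left(- \frac{4963}{3002} + \frac{942}{101}\right) = 15830 \cdot \frac{2326621}{303202} = \frac{18415205215}{151601}$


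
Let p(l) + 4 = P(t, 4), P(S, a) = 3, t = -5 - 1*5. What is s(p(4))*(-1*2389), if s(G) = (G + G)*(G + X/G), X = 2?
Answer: -14334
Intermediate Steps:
t = -10 (t = -5 - 5 = -10)
p(l) = -1 (p(l) = -4 + 3 = -1)
s(G) = 2*G*(G + 2/G) (s(G) = (G + G)*(G + 2/G) = (2*G)*(G + 2/G) = 2*G*(G + 2/G))
s(p(4))*(-1*2389) = (4 + 2*(-1)²)*(-1*2389) = (4 + 2*1)*(-2389) = (4 + 2)*(-2389) = 6*(-2389) = -14334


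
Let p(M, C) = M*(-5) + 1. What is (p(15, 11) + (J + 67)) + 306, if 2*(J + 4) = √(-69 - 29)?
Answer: 295 + 7*I*√2/2 ≈ 295.0 + 4.9497*I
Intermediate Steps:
p(M, C) = 1 - 5*M (p(M, C) = -5*M + 1 = 1 - 5*M)
J = -4 + 7*I*√2/2 (J = -4 + √(-69 - 29)/2 = -4 + √(-98)/2 = -4 + (7*I*√2)/2 = -4 + 7*I*√2/2 ≈ -4.0 + 4.9497*I)
(p(15, 11) + (J + 67)) + 306 = ((1 - 5*15) + ((-4 + 7*I*√2/2) + 67)) + 306 = ((1 - 75) + (63 + 7*I*√2/2)) + 306 = (-74 + (63 + 7*I*√2/2)) + 306 = (-11 + 7*I*√2/2) + 306 = 295 + 7*I*√2/2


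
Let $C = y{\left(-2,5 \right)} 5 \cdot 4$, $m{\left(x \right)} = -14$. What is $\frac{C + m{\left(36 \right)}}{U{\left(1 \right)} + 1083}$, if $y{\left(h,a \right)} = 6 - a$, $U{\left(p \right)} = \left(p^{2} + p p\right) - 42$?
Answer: $\frac{6}{1043} \approx 0.0057526$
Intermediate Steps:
$U{\left(p \right)} = -42 + 2 p^{2}$ ($U{\left(p \right)} = \left(p^{2} + p^{2}\right) - 42 = 2 p^{2} - 42 = -42 + 2 p^{2}$)
$C = 20$ ($C = \left(6 - 5\right) 5 \cdot 4 = 1 \cdot 5 \cdot 4 = 5 \cdot 4 = 20$)
$\frac{C + m{\left(36 \right)}}{U{\left(1 \right)} + 1083} = \frac{20 - 14}{\left(-42 + 2 \cdot 1^{2}\right) + 1083} = \frac{6}{\left(-42 + 2 \cdot 1\right) + 1083} = \frac{6}{\left(-42 + 2\right) + 1083} = \frac{6}{-40 + 1083} = \frac{6}{1043}$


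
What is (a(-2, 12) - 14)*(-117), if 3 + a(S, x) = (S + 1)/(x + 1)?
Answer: 1998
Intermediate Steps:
a(S, x) = -3 + (1 + S)/(1 + x) (a(S, x) = -3 + (S + 1)/(x + 1) = -3 + (1 + S)/(1 + x))
(a(-2, 12) - 14)*(-117) = ((-2 - 2 - 3*12)/(1 + 12) - 14)*(-117) = ((-2 - 2 - 36)/13 - 14)*(-117) = ((1/13)*(-40) - 14)*(-117) = (-40/13 - 14)*(-117) = -222/13*(-117) = 1998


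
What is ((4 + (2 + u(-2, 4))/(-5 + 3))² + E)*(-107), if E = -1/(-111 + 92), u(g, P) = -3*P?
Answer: -164780/19 ≈ -8672.6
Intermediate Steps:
E = 1/19 (E = -1/(-19) = -1*(-1/19) = 1/19 ≈ 0.052632)
((4 + (2 + u(-2, 4))/(-5 + 3))² + E)*(-107) = ((4 + (2 - 3*4)/(-5 + 3))² + 1/19)*(-107) = ((4 + (2 - 12)/(-2))² + 1/19)*(-107) = ((4 - 10*(-½))² + 1/19)*(-107) = ((4 + 5)² + 1/19)*(-107) = (9² + 1/19)*(-107) = (81 + 1/19)*(-107) = (1540/19)*(-107) = -164780/19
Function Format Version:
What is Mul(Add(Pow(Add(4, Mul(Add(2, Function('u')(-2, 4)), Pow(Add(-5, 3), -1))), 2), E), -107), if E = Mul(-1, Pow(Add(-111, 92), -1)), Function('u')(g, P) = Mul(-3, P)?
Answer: Rational(-164780, 19) ≈ -8672.6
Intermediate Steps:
E = Rational(1, 19) (E = Mul(-1, Pow(-19, -1)) = Mul(-1, Rational(-1, 19)) = Rational(1, 19) ≈ 0.052632)
Mul(Add(Pow(Add(4, Mul(Add(2, Function('u')(-2, 4)), Pow(Add(-5, 3), -1))), 2), E), -107) = Mul(Add(Pow(Add(4, Mul(Add(2, Mul(-3, 4)), Pow(Add(-5, 3), -1))), 2), Rational(1, 19)), -107) = Mul(Add(Pow(Add(4, Mul(Add(2, -12), Pow(-2, -1))), 2), Rational(1, 19)), -107) = Mul(Add(Pow(Add(4, Mul(-10, Rational(-1, 2))), 2), Rational(1, 19)), -107) = Mul(Add(Pow(Add(4, 5), 2), Rational(1, 19)), -107) = Mul(Add(Pow(9, 2), Rational(1, 19)), -107) = Mul(Add(81, Rational(1, 19)), -107) = Mul(Rational(1540, 19), -107) = Rational(-164780, 19)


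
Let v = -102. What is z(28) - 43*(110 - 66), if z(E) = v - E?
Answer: -2022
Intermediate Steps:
z(E) = -102 - E
z(28) - 43*(110 - 66) = (-102 - 1*28) - 43*(110 - 66) = (-102 - 28) - 43*44 = -130 - 1892 = -2022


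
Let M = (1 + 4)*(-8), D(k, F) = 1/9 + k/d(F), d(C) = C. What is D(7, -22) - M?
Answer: 7879/198 ≈ 39.793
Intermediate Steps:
D(k, F) = ⅑ + k/F (D(k, F) = 1/9 + k/F = 1*(⅑) + k/F = ⅑ + k/F)
M = -40 (M = 5*(-8) = -40)
D(7, -22) - M = (7 + (⅑)*(-22))/(-22) - 1*(-40) = -(7 - 22/9)/22 + 40 = -1/22*41/9 + 40 = -41/198 + 40 = 7879/198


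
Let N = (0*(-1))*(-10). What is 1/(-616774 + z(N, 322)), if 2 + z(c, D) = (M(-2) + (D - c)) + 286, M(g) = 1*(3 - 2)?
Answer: -1/616167 ≈ -1.6229e-6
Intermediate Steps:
N = 0 (N = 0*(-10) = 0)
M(g) = 1 (M(g) = 1*1 = 1)
z(c, D) = 285 + D - c (z(c, D) = -2 + ((1 + (D - c)) + 286) = -2 + ((1 + D - c) + 286) = -2 + (287 + D - c) = 285 + D - c)
1/(-616774 + z(N, 322)) = 1/(-616774 + (285 + 322 - 1*0)) = 1/(-616774 + (285 + 322 + 0)) = 1/(-616774 + 607) = 1/(-616167) = -1/616167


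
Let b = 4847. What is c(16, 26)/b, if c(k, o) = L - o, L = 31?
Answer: 5/4847 ≈ 0.0010316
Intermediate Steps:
c(k, o) = 31 - o
c(16, 26)/b = (31 - 1*26)/4847 = (31 - 26)*(1/4847) = 5*(1/4847) = 5/4847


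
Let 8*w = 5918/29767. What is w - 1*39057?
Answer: -4650435917/119068 ≈ -39057.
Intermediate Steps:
w = 2959/119068 (w = (5918/29767)/8 = (5918*(1/29767))/8 = (1/8)*(5918/29767) = 2959/119068 ≈ 0.024851)
w - 1*39057 = 2959/119068 - 1*39057 = 2959/119068 - 39057 = -4650435917/119068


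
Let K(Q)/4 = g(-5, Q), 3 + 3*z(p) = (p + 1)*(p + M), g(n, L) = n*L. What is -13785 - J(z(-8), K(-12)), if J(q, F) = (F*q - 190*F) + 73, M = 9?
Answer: 32542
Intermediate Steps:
g(n, L) = L*n
z(p) = -1 + (1 + p)*(9 + p)/3 (z(p) = -1 + ((p + 1)*(p + 9))/3 = -1 + ((1 + p)*(9 + p))/3 = -1 + (1 + p)*(9 + p)/3)
K(Q) = -20*Q (K(Q) = 4*(Q*(-5)) = 4*(-5*Q) = -20*Q)
J(q, F) = 73 - 190*F + F*q (J(q, F) = (-190*F + F*q) + 73 = 73 - 190*F + F*q)
-13785 - J(z(-8), K(-12)) = -13785 - (73 - (-3800)*(-12) + (-20*(-12))*(2 + (1/3)*(-8)**2 + (10/3)*(-8))) = -13785 - (73 - 190*240 + 240*(2 + (1/3)*64 - 80/3)) = -13785 - (73 - 45600 + 240*(2 + 64/3 - 80/3)) = -13785 - (73 - 45600 + 240*(-10/3)) = -13785 - (73 - 45600 - 800) = -13785 - 1*(-46327) = -13785 + 46327 = 32542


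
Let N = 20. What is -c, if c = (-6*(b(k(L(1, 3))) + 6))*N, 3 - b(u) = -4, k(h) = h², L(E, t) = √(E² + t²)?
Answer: 1560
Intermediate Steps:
b(u) = 7 (b(u) = 3 - 1*(-4) = 3 + 4 = 7)
c = -1560 (c = -6*(7 + 6)*20 = -6*13*20 = -78*20 = -1560)
-c = -1*(-1560) = 1560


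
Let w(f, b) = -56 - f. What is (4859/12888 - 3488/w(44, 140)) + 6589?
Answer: 2134335611/322200 ≈ 6624.3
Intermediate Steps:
(4859/12888 - 3488/w(44, 140)) + 6589 = (4859/12888 - 3488/(-56 - 1*44)) + 6589 = (4859*(1/12888) - 3488/(-56 - 44)) + 6589 = (4859/12888 - 3488/(-100)) + 6589 = (4859/12888 - 3488*(-1/100)) + 6589 = (4859/12888 + 872/25) + 6589 = 11359811/322200 + 6589 = 2134335611/322200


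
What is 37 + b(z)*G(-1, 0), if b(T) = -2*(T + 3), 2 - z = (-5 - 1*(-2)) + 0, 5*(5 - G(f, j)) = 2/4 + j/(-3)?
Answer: -207/5 ≈ -41.400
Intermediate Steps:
G(f, j) = 49/10 + j/15 (G(f, j) = 5 - (2/4 + j/(-3))/5 = 5 - (2*(1/4) + j*(-1/3))/5 = 5 - (1/2 - j/3)/5 = 5 + (-1/10 + j/15) = 49/10 + j/15)
z = 5 (z = 2 - ((-5 - 1*(-2)) + 0) = 2 - ((-5 + 2) + 0) = 2 - (-3 + 0) = 2 - 1*(-3) = 2 + 3 = 5)
b(T) = -6 - 2*T (b(T) = -2*(3 + T) = -6 - 2*T)
37 + b(z)*G(-1, 0) = 37 + (-6 - 2*5)*(49/10 + (1/15)*0) = 37 + (-6 - 10)*(49/10 + 0) = 37 - 16*49/10 = 37 - 392/5 = -207/5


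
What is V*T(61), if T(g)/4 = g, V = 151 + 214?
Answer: 89060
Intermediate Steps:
V = 365
T(g) = 4*g
V*T(61) = 365*(4*61) = 365*244 = 89060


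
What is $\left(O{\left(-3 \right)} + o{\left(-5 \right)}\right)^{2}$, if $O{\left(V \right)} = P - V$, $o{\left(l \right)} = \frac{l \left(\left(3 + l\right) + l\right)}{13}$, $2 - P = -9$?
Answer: $\frac{47089}{169} \approx 278.63$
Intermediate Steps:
$P = 11$ ($P = 2 - -9 = 2 + 9 = 11$)
$o{\left(l \right)} = \frac{l \left(3 + 2 l\right)}{13}$ ($o{\left(l \right)} = l \left(3 + 2 l\right) \frac{1}{13} = \frac{l \left(3 + 2 l\right)}{13}$)
$O{\left(V \right)} = 11 - V$
$\left(O{\left(-3 \right)} + o{\left(-5 \right)}\right)^{2} = \left(\left(11 - -3\right) + \frac{1}{13} \left(-5\right) \left(3 + 2 \left(-5\right)\right)\right)^{2} = \left(\left(11 + 3\right) + \frac{1}{13} \left(-5\right) \left(3 - 10\right)\right)^{2} = \left(14 + \frac{1}{13} \left(-5\right) \left(-7\right)\right)^{2} = \left(14 + \frac{35}{13}\right)^{2} = \left(\frac{217}{13}\right)^{2} = \frac{47089}{169}$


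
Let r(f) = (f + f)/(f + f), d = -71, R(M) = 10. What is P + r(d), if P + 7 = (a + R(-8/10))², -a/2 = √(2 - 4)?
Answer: 86 - 40*I*√2 ≈ 86.0 - 56.569*I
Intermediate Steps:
r(f) = 1 (r(f) = (2*f)/((2*f)) = (2*f)*(1/(2*f)) = 1)
a = -2*I*√2 (a = -2*√(2 - 4) = -2*I*√2 ≈ -2.8284*I)
P = -7 + (10 - 2*I*√2)² (P = -7 + (-2*I*√2 + 10)² = -7 + (10 - 2*I*√2)² ≈ 85.0 - 56.569*I)
P + r(d) = (85 - 40*I*√2) + 1 = 86 - 40*I*√2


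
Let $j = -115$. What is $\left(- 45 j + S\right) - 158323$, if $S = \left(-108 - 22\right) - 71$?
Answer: $-153349$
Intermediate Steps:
$S = -201$ ($S = -130 - 71 = -201$)
$\left(- 45 j + S\right) - 158323 = \left(\left(-45\right) \left(-115\right) - 201\right) - 158323 = \left(5175 - 201\right) - 158323 = 4974 - 158323 = -153349$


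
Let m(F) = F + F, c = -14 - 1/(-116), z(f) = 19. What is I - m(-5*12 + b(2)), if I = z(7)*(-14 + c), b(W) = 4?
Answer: -48701/116 ≈ -419.84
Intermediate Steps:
c = -1623/116 (c = -14 - 1*(-1/116) = -14 + 1/116 = -1623/116 ≈ -13.991)
m(F) = 2*F
I = -61693/116 (I = 19*(-14 - 1623/116) = 19*(-3247/116) = -61693/116 ≈ -531.84)
I - m(-5*12 + b(2)) = -61693/116 - 2*(-5*12 + 4) = -61693/116 - 2*(-60 + 4) = -61693/116 - 2*(-56) = -61693/116 - 1*(-112) = -61693/116 + 112 = -48701/116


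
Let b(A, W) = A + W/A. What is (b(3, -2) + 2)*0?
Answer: 0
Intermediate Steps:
(b(3, -2) + 2)*0 = ((3 - 2/3) + 2)*0 = (7/3 + 2)*0 = (13/3)*0 = 0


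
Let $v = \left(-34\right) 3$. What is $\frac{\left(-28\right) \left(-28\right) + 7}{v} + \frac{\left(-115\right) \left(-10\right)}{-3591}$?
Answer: $- \frac{985927}{122094} \approx -8.0751$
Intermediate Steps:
$v = -102$
$\frac{\left(-28\right) \left(-28\right) + 7}{v} + \frac{\left(-115\right) \left(-10\right)}{-3591} = \frac{\left(-28\right) \left(-28\right) + 7}{-102} + \frac{\left(-115\right) \left(-10\right)}{-3591} = \left(784 + 7\right) \left(- \frac{1}{102}\right) + 1150 \left(- \frac{1}{3591}\right) = 791 \left(- \frac{1}{102}\right) - \frac{1150}{3591} = - \frac{791}{102} - \frac{1150}{3591} = - \frac{985927}{122094}$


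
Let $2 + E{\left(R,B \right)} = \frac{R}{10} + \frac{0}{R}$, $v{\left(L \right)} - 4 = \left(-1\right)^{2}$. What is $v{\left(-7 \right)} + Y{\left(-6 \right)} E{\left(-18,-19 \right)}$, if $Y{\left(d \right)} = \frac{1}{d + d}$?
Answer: $\frac{319}{60} \approx 5.3167$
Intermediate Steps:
$v{\left(L \right)} = 5$ ($v{\left(L \right)} = 4 + \left(-1\right)^{2} = 4 + 1 = 5$)
$E{\left(R,B \right)} = -2 + \frac{R}{10}$ ($E{\left(R,B \right)} = -2 + \left(\frac{R}{10} + \frac{0}{R}\right) = -2 + \left(R \frac{1}{10} + 0\right) = -2 + \left(\frac{R}{10} + 0\right) = -2 + \frac{R}{10}$)
$Y{\left(d \right)} = \frac{1}{2 d}$
$v{\left(-7 \right)} + Y{\left(-6 \right)} E{\left(-18,-19 \right)} = 5 + \frac{1}{2 \left(-6\right)} \left(-2 + \frac{1}{10} \left(-18\right)\right) = 5 + \frac{1}{2} \left(- \frac{1}{6}\right) \left(-2 - \frac{9}{5}\right) = 5 - - \frac{19}{60} = 5 + \frac{19}{60} = \frac{319}{60}$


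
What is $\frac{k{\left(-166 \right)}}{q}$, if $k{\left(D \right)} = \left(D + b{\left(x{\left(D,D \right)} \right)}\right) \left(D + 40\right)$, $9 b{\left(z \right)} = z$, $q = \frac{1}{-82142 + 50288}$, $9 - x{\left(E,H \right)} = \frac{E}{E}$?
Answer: $-662690616$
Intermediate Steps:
$x{\left(E,H \right)} = 8$ ($x{\left(E,H \right)} = 9 - \frac{E}{E} = 9 - 1 = 8$)
$q = - \frac{1}{31854}$ ($q = \frac{1}{-31854} = - \frac{1}{31854} \approx -3.1393 \cdot 10^{-5}$)
$b{\left(z \right)} = \frac{z}{9}$
$k{\left(D \right)} = \left(40 + D\right) \left(\frac{8}{9} + D\right)$ ($k{\left(D \right)} = \left(D + \frac{1}{9} \cdot 8\right) \left(D + 40\right) = \left(D + \frac{8}{9}\right) \left(40 + D\right) = \left(\frac{8}{9} + D\right) \left(40 + D\right) = \left(40 + D\right) \left(\frac{8}{9} + D\right)$)
$\frac{k{\left(-166 \right)}}{q} = \frac{\frac{320}{9} + \left(-166\right)^{2} + \frac{368}{9} \left(-166\right)}{- \frac{1}{31854}} = \left(\frac{320}{9} + 27556 - \frac{61088}{9}\right) \left(-31854\right) = 20804 \left(-31854\right) = -662690616$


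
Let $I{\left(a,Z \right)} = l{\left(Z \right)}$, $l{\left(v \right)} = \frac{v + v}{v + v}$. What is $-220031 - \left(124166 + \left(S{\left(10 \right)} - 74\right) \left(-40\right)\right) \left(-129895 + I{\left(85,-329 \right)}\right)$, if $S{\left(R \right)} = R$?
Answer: $16460727013$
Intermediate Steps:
$l{\left(v \right)} = 1$ ($l{\left(v \right)} = \frac{2 v}{2 v} = 2 v \frac{1}{2 v} = 1$)
$I{\left(a,Z \right)} = 1$
$-220031 - \left(124166 + \left(S{\left(10 \right)} - 74\right) \left(-40\right)\right) \left(-129895 + I{\left(85,-329 \right)}\right) = -220031 - \left(124166 + \left(10 - 74\right) \left(-40\right)\right) \left(-129895 + 1\right) = -220031 - \left(124166 - -2560\right) \left(-129894\right) = -220031 - \left(124166 + 2560\right) \left(-129894\right) = -220031 - 126726 \left(-129894\right) = -220031 - -16460947044 = -220031 + 16460947044 = 16460727013$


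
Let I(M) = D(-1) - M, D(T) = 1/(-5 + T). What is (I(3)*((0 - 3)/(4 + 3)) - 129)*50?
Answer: -44675/7 ≈ -6382.1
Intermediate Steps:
I(M) = -⅙ - M (I(M) = 1/(-5 - 1) - M = 1/(-6) - M = -⅙ - M)
(I(3)*((0 - 3)/(4 + 3)) - 129)*50 = ((-⅙ - 1*3)*((0 - 3)/(4 + 3)) - 129)*50 = ((-⅙ - 3)*(-3/7) - 129)*50 = (-(-19)/(2*7) - 129)*50 = (-19/6*(-3/7) - 129)*50 = (19/14 - 129)*50 = -1787/14*50 = -44675/7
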